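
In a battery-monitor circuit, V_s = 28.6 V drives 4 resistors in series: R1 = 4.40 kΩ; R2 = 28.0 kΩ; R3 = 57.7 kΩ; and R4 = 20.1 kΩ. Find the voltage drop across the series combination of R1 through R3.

V ≈ 23.4 V

ΣR = 4.40 + 28.0 + 57.7 + 20.1 = 110.2 kΩ.
R_{R1..R3} = 4.40 + 28.0 + 57.7 = 90.10 kΩ.
V = V_s · R/ΣR = 28.6 × 0.8176 = 23.38 V.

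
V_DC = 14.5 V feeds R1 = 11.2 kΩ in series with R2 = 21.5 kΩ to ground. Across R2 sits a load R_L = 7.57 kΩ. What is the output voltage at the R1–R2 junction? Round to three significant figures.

The load sits in parallel with R2, giving an effective lower resistance R2' = R2·R_L/(R2+R_L) = 5.599 kΩ.
Then V_out = V_DC · R2'/(R1 + R2') = 14.5 × 5.599/16.80 = 4.833 V.
(Unloaded it would be 9.53 V; the load pulls it down.)

V_out ≈ 4.83 V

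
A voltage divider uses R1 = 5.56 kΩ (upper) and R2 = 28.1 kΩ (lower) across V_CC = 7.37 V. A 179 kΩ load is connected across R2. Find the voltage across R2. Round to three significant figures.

R2 ‖ R_L = (28.1 × 179)/(28.1 + 179) = 24.29 kΩ.
Now apply the divider: V_out = 7.37 × 0.8137 = 5.997 V.
(Unloaded it would be 6.15 V; the load pulls it down.)

V_out ≈ 6.00 V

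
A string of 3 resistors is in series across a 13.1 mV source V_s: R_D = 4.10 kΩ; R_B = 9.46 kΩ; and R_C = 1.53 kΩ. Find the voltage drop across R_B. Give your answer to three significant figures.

Total series resistance ΣR = 4.10 + 9.46 + 1.53 = 15.09 kΩ.
By the voltage-divider rule, V = 13.1 × 9.460/15.09 = 8.212 mV.

V ≈ 8.21 mV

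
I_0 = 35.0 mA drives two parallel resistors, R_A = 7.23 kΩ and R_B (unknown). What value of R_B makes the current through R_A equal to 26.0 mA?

R_B ≈ 20.9 kΩ

The fraction through R_A equals R_B/(R_A+R_B).
26.0/35.0 = R_B/(R_A + R_B) → R_B = R_A · (0.7429)/(1 − 0.7429) = 7.23 × 2.889 = 20.89 kΩ.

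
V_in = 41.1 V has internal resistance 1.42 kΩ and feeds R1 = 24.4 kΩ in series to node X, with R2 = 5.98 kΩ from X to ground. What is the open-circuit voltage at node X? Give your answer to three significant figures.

V_th ≈ 7.73 V

R1' = 1.42 + 24.4 = 25.82 kΩ (source resistance + R1).
V_th is the unloaded tap voltage: V_in · R2/(R1'+R2) = 41.1 × 0.1881 = 7.729 V.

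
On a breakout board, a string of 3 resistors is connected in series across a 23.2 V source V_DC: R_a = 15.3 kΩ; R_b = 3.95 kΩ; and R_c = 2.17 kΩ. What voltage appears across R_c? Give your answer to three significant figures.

V ≈ 2.35 V

Series total: ΣR = 15.3 + 3.95 + 2.17 = 21.42 kΩ.
By the voltage-divider rule, V = 23.2 × 2.170/21.42 = 2.350 V.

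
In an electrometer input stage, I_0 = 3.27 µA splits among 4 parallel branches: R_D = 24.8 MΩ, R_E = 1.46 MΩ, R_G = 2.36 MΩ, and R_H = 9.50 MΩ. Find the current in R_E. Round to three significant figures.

I ≈ 1.79 µA

Conductances: ΣG = 1/24.8 + 1/1.46 + 1/2.36 + 1/9.50 = 1.254 (1/MΩ).
R_E takes the fraction G_k/ΣG = 0.6849/1.254 = 0.5461, so I = 3.27 × 0.5461 = 1.786 µA.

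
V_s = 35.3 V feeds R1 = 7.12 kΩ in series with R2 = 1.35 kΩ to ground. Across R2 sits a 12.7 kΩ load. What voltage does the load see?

V_out ≈ 5.16 V

First combine the lower leg with the load: R2 ‖ R_L = 1.220 kΩ.
Voltage divider with the loaded lower leg: V_out = 35.3 × 1.220/(7.12 + 1.220) = 35.3 × 0.1463 = 5.165 V.
(Unloaded it would be 5.63 V; the load pulls it down.)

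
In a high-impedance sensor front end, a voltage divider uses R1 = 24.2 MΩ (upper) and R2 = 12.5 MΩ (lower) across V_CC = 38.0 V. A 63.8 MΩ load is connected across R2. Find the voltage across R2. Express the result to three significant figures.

V_out ≈ 11.5 V

R2 ‖ R_L = (12.5 × 63.8)/(12.5 + 63.8) = 10.45 MΩ.
Then V_out = V_CC · R2'/(R1 + R2') = 38.0 × 10.45/34.65 = 11.46 V.
(Unloaded it would be 12.9 V; the load pulls it down.)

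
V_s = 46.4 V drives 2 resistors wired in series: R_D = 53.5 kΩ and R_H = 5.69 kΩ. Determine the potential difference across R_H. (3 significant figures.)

V ≈ 4.46 V

Total series resistance ΣR = 53.5 + 5.69 = 59.19 kΩ.
Voltage divider: V = V_s · (5.690 / 59.19) = 46.4 × 0.09613 = 4.460 V.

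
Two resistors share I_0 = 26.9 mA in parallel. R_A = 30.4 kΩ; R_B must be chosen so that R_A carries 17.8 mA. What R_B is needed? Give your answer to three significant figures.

R_B ≈ 59.5 kΩ

The fraction through R_A equals R_B/(R_A+R_B).
17.8/26.9 = R_B/(R_A + R_B) → R_B = R_A · (0.6617)/(1 − 0.6617) = 30.4 × 1.956 = 59.46 kΩ.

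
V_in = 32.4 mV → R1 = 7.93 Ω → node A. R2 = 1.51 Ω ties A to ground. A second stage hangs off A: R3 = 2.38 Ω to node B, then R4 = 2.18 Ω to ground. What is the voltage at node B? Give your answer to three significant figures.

V_B ≈ 1.94 mV

Looking into the second stage from A: R3 + R4 = 4.560 Ω appears in parallel with R2.
Effective lower resistance at A: R2 ‖ 4.560 = 1.134 Ω.
First divider: V_A = V_in · 1.134/(7.93 + 1.134) = 4.055 mV.
V_B = V_A × 0.4781 = 1.938 mV.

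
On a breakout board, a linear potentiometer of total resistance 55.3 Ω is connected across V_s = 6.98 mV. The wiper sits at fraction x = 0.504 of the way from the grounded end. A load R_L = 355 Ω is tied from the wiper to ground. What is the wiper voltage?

The pot divides into 27.43 Ω above the wiper and 27.87 Ω below.
Lower segment in parallel with the load: 27.87 ‖ 355 = 25.84 Ω.
Loaded-divider output: V_out = 6.98 × 0.4851 = 3.386 mV.

V_out ≈ 3.39 mV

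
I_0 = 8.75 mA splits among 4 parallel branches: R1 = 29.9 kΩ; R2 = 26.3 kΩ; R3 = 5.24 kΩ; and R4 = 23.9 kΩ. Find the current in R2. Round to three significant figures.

Total conductance ΣG = 1/29.9 + 1/26.3 + 1/5.24 + 1/23.9 = 0.3041 (units of 1/kΩ).
By the current-divider rule, I = I_0 · G_k/ΣG = 8.75 × 0.1250 = 1.094 mA.

I ≈ 1.09 mA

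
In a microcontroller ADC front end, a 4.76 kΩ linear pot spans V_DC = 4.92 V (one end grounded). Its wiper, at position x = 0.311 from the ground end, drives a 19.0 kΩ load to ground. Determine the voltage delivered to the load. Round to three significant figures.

V_out ≈ 1.45 V

Lower segment x·R_p = 1.480 kΩ; upper segment (1−x)·R_p = 3.280 kΩ.
(x·R_p) ‖ R_L = 1.373 kΩ.
V_out = 4.92 × 1.373/(3.280 + 1.373) = 1.452 V.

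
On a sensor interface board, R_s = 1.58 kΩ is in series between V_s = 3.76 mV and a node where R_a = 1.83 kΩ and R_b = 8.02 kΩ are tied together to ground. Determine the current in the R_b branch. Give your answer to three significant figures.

Combine the parallel branches: R_p = (1/1.83 + 1/8.02)⁻¹ = 1.490 kΩ.
V_A by voltage divider: V_A = 3.76 × 1.490/(1.58 + 1.490) = 1.825 mV.
I(R_b) = V_A / R_b = 1.825/8.02 = 0.2275 µA.

I ≈ 0.228 µA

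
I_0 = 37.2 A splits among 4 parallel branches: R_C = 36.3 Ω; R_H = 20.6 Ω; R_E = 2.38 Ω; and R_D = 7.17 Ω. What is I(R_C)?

I ≈ 1.61 A

Conductances: ΣG = 1/36.3 + 1/20.6 + 1/2.38 + 1/7.17 = 0.6357 (1/Ω).
R_C takes the fraction G_k/ΣG = 0.02755/0.6357 = 0.04333, so I = 37.2 × 0.04333 = 1.612 A.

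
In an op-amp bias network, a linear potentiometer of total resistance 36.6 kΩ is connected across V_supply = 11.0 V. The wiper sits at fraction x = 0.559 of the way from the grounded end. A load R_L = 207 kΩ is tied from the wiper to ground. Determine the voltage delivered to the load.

V_out ≈ 5.89 V

Lower segment x·R_p = 20.46 kΩ; upper segment (1−x)·R_p = 16.14 kΩ.
Lower segment in parallel with the load: 20.46 ‖ 207 = 18.62 kΩ.
V_out = 11.0 × 18.62/(16.14 + 18.62) = 5.892 V.
(Unloaded: V_out = x·V_supply = 6.15 V.)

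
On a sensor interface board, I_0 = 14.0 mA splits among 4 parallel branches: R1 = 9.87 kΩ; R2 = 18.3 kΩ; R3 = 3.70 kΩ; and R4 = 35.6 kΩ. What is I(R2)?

Conductances: ΣG = 1/9.87 + 1/18.3 + 1/3.70 + 1/35.6 = 0.4543 (1/kΩ).
By the current-divider rule, I = I_0 · G_k/ΣG = 14.0 × 0.1203 = 1.684 mA.

I ≈ 1.68 mA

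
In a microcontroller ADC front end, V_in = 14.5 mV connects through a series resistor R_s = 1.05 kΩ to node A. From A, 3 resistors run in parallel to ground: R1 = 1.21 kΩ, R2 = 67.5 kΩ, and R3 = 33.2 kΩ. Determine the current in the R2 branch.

Combine the parallel branches: R_p = (1/1.21 + 1/67.5 + 1/33.2)⁻¹ = 1.148 kΩ.
Node voltage V_A = V_in · R_p/(R_s + R_p) = 14.5 × 0.5222 = 7.572 mV.
Branch current I = V_A/R2 = 7.572/67.5 = 0.1122 µA.

I ≈ 0.112 µA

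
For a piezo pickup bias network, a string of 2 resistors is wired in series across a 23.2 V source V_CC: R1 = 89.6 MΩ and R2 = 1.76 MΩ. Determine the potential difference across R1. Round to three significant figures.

ΣR = 89.6 + 1.76 = 91.36 MΩ.
Voltage divider: V = V_CC · (89.60 / 91.36) = 23.2 × 0.9807 = 22.75 V.

V ≈ 22.8 V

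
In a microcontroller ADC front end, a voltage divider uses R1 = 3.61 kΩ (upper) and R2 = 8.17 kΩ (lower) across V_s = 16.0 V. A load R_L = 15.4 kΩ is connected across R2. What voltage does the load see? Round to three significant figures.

V_out ≈ 9.54 V

First combine the lower leg with the load: R2 ‖ R_L = 5.338 kΩ.
Voltage divider with the loaded lower leg: V_out = 16.0 × 5.338/(3.61 + 5.338) = 16.0 × 0.5966 = 9.545 V.
(Unloaded it would be 11.1 V; the load pulls it down.)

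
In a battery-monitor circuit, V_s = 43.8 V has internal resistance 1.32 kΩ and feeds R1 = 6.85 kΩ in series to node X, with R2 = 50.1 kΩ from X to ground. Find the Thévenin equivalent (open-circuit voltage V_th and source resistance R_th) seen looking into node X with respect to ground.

V_th ≈ 37.7 V, R_th ≈ 7.02 kΩ

R1' = 1.32 + 6.85 = 8.170 kΩ (source resistance + R1).
Open-circuit (no load on X): V_th = V_s · R2/(R1' + R2) = 43.8 × 50.1/(8.170 + 50.1) = 37.66 V.
With V_s suppressed (replaced by a short), R_th = R1' ‖ R2 = (8.170 × 50.1)/(8.170 + 50.1) = 7.024 kΩ.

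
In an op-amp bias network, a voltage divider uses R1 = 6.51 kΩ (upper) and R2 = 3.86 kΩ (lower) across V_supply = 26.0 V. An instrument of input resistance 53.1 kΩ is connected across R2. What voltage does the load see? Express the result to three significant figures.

V_out ≈ 9.26 V

The load sits in parallel with R2, giving an effective lower resistance R2' = R2·R_L/(R2+R_L) = 3.598 kΩ.
Voltage divider with the loaded lower leg: V_out = 26.0 × 3.598/(6.51 + 3.598) = 26.0 × 0.3560 = 9.256 V.
(Unloaded it would be 9.68 V; the load pulls it down.)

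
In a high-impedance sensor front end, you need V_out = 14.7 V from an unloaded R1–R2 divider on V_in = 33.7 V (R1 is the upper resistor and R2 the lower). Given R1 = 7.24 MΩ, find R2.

R2 ≈ 5.60 MΩ

The divider ratio is R2/(R1+R2) = 14.7/33.7 = 0.4362.
Rearranging, R2 = R1·k/(1−k) = 7.24 × 0.7737 = 5.601 MΩ.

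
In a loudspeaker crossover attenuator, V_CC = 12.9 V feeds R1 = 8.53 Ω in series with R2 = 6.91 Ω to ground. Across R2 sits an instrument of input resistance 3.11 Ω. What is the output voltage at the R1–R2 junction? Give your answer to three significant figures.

R2 ‖ R_L = (6.91 × 3.11)/(6.91 + 3.11) = 2.145 Ω.
Voltage divider with the loaded lower leg: V_out = 12.9 × 2.145/(8.53 + 2.145) = 12.9 × 0.2009 = 2.592 V.
(Unloaded it would be 5.77 V; the load pulls it down.)

V_out ≈ 2.59 V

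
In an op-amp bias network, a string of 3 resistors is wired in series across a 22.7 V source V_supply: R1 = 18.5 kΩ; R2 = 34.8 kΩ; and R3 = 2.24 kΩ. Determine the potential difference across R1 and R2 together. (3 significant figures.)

Total series resistance ΣR = 18.5 + 34.8 + 2.24 = 55.54 kΩ.
R_{R1..R2} = 18.5 + 34.8 = 53.30 kΩ.
Voltage divider: V = V_supply · (53.30 / 55.54) = 22.7 × 0.9597 = 21.78 V.

V ≈ 21.8 V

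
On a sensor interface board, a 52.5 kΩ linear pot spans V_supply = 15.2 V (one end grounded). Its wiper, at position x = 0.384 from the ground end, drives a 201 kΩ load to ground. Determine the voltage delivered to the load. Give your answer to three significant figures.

Lower segment x·R_p = 20.16 kΩ; upper segment (1−x)·R_p = 32.34 kΩ.
Lower segment in parallel with the load: 20.16 ‖ 201 = 18.32 kΩ.
Then V_out = V_supply · 18.32/(32.34 + 18.32) = 5.497 V.

V_out ≈ 5.50 V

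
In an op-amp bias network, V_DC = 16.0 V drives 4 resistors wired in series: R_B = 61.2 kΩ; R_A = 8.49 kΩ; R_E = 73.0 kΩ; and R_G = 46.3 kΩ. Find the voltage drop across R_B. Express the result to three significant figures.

V ≈ 5.18 V

ΣR = 61.2 + 8.49 + 73.0 + 46.3 = 189.0 kΩ.
By the voltage-divider rule, V = 16.0 × 61.20/189.0 = 5.181 V.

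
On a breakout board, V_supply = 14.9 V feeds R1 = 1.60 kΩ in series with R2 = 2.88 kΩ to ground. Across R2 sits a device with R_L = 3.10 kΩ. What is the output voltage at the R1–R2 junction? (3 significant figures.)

V_out ≈ 7.19 V

The load sits in parallel with R2, giving an effective lower resistance R2' = R2·R_L/(R2+R_L) = 1.493 kΩ.
Then V_out = V_supply · R2'/(R1 + R2') = 14.9 × 1.493/3.093 = 7.192 V.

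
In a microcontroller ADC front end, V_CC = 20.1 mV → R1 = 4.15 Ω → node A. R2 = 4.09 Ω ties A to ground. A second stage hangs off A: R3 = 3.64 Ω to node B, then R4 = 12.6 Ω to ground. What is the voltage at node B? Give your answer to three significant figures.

Looking into the second stage from A: R3 + R4 = 16.24 Ω appears in parallel with R2.
R2 ‖ (R3+R4) = 3.267 Ω.
So V_A = 20.1 × 0.4405 = 8.854 mV.
Stage 2 is unloaded, so V_B = V_A · R4/(R3+R4) = 8.854 × 12.6/16.24 = 6.869 mV.

V_B ≈ 6.87 mV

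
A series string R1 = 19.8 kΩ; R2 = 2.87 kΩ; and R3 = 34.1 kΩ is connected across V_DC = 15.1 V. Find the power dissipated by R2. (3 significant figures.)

ΣR = 56.77 kΩ → I = 15.1/56.77 = 0.2660 mA.
V(R2) = I·R = 0.7634 V; P = V·I = 0.7634 × 0.2660 = 0.2030 mW.

P ≈ 0.203 mW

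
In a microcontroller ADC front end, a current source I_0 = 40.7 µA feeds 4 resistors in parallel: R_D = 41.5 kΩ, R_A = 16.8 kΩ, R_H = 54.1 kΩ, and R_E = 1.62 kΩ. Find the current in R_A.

Conductances: ΣG = 1/41.5 + 1/16.8 + 1/54.1 + 1/1.62 = 0.7194 (1/kΩ).
R_A takes the fraction G_k/ΣG = 0.05952/0.7194 = 0.08274, so I = 40.7 × 0.08274 = 3.368 µA.

I ≈ 3.37 µA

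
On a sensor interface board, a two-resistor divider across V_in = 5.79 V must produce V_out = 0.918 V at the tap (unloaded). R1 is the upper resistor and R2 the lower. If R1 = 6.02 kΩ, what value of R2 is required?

V_out/V_in = R2/(R1+R2) = 0.1585.
R2 = R1 · 0.1585/(1 − 0.1585) = 1.134 kΩ.

R2 ≈ 1.13 kΩ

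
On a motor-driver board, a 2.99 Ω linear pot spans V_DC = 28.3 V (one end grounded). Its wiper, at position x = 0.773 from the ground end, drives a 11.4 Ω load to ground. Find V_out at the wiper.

The pot divides into 0.6787 Ω above the wiper and 2.311 Ω below.
R_L loads the lower segment: effective lower R = 1.922 Ω.
Loaded-divider output: V_out = 28.3 × 0.7390 = 20.91 V.

V_out ≈ 20.9 V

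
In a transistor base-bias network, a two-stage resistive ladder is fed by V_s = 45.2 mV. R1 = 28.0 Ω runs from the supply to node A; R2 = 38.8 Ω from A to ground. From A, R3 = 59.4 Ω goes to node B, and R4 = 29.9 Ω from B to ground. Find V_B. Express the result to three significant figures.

V_B ≈ 7.44 mV

Looking into the second stage from A: R3 + R4 = 89.30 Ω appears in parallel with R2.
R2 ‖ (R3+R4) = 27.05 Ω.
First divider: V_A = V_s · 27.05/(28.0 + 27.05) = 22.21 mV.
Stage 2 is unloaded, so V_B = V_A · R4/(R3+R4) = 22.21 × 29.9/89.30 = 7.436 mV.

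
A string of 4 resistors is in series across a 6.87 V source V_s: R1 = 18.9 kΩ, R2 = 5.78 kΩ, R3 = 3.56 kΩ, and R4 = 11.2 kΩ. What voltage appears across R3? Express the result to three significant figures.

ΣR = 18.9 + 5.78 + 3.56 + 11.2 = 39.44 kΩ.
By the voltage-divider rule, V = 6.87 × 3.560/39.44 = 0.6201 V.

V ≈ 0.620 V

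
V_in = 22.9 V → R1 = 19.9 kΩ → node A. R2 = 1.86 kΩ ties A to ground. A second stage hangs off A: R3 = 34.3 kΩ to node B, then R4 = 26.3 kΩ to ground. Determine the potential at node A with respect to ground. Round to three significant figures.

V_A ≈ 1.90 V

Node A sees R2 in parallel with the series input of stage 2, R3 + R4 = 60.60 kΩ.
R2 ‖ (R3+R4) = 1.805 kΩ.
First divider: V_A = V_in · 1.805/(19.9 + 1.805) = 1.904 V.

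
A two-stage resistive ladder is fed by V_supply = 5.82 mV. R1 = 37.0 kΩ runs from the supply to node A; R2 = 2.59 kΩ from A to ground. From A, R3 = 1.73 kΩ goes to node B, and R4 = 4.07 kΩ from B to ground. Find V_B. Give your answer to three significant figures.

The second stage (R3 + R4 = 5.800 kΩ) loads node A in parallel with R2.
Effective lower resistance at A: R2 ‖ 5.800 = 1.790 kΩ.
V_A = 5.82 × 1.790/(37.0 + 1.790) = 0.2686 mV.
Then the unloaded second divider: V_B = V_A × R4/(R3+R4) = 0.2686 × 0.7017 = 0.1885 mV.

V_B ≈ 0.189 mV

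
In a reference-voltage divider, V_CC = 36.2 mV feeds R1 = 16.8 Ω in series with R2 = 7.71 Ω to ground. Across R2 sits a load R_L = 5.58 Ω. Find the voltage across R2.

V_out ≈ 5.85 mV

R2 ‖ R_L = (7.71 × 5.58)/(7.71 + 5.58) = 3.237 Ω.
Voltage divider with the loaded lower leg: V_out = 36.2 × 3.237/(16.8 + 3.237) = 36.2 × 0.1616 = 5.848 mV.
(Unloaded it would be 11.4 mV; the load pulls it down.)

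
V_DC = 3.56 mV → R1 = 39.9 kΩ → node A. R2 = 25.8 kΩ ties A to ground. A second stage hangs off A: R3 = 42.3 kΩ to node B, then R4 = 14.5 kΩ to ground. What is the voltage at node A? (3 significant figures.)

V_A ≈ 1.10 mV

The second stage (R3 + R4 = 56.80 kΩ) loads node A in parallel with R2.
Effective lower resistance at A: R2 ‖ 56.80 = 17.74 kΩ.
V_A = 3.56 × 17.74/(39.9 + 17.74) = 1.096 mV.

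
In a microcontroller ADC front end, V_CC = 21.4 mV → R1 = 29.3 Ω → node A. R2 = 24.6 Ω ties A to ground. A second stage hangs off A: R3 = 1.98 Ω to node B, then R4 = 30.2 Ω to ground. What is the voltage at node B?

V_B ≈ 6.48 mV

The second stage (R3 + R4 = 32.18 Ω) loads node A in parallel with R2.
Effective lower resistance at A: R2 ‖ 32.18 = 13.94 Ω.
So V_A = 21.4 × 0.3224 = 6.900 mV.
Then the unloaded second divider: V_B = V_A × R4/(R3+R4) = 6.900 × 0.9385 = 6.475 mV.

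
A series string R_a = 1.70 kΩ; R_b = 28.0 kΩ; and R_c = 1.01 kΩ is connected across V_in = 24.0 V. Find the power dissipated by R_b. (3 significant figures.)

P ≈ 17.1 mW

ΣR = 30.71 kΩ → I = 24.0/30.71 = 0.7815 mA.
P(R_b) = I²·R_b = (0.7815)² × 28.0 = 17.10 mW.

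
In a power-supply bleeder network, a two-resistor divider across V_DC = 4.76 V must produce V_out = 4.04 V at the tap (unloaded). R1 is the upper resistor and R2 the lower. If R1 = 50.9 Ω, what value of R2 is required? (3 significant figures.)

R2 ≈ 286 Ω

Required fraction k = V_out/V_DC = 0.8487.
R2 = R1 · 0.8487/(1 − 0.8487) = 285.6 Ω.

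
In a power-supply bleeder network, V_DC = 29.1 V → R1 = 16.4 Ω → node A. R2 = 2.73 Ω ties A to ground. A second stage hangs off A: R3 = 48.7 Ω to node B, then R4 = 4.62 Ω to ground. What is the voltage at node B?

V_B ≈ 0.345 V

The second stage (R3 + R4 = 53.32 Ω) loads node A in parallel with R2.
Effective lower resistance at A: R2 ‖ 53.32 = 2.597 Ω.
V_A = 29.1 × 2.597/(16.4 + 2.597) = 3.978 V.
V_B = V_A × 0.08665 = 0.3447 V.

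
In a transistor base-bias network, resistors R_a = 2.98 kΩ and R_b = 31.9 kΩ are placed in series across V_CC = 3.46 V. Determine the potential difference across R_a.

V ≈ 0.296 V

Total series resistance ΣR = 2.98 + 31.9 = 34.88 kΩ.
Voltage divider: V = V_CC · (2.980 / 34.88) = 3.46 × 0.08544 = 0.2956 V.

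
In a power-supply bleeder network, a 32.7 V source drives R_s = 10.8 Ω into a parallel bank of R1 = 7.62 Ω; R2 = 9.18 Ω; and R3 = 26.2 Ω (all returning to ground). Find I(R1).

Combine the parallel branches: R_p = (1/7.62 + 1/9.18 + 1/26.2)⁻¹ = 3.593 Ω.
Node voltage V_A = V_DC · R_p/(R_s + R_p) = 32.7 × 0.2496 = 8.163 V.
Branch current I = V_A/R1 = 8.163/7.62 = 1.071 A.

I ≈ 1.07 A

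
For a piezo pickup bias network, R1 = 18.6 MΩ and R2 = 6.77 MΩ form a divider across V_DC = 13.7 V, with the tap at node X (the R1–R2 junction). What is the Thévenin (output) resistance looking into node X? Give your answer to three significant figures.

Zeroing V_DC shorts the top of R1 to ground, so R_th = R1 ‖ R2 = 4.963 MΩ.

R_th ≈ 4.96 MΩ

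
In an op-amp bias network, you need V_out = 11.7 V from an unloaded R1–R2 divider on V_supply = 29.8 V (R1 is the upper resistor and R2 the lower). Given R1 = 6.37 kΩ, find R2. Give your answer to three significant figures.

The divider ratio is R2/(R1+R2) = 11.7/29.8 = 0.3926.
Rearranging, R2 = R1·k/(1−k) = 6.37 × 0.6464 = 4.118 kΩ.

R2 ≈ 4.12 kΩ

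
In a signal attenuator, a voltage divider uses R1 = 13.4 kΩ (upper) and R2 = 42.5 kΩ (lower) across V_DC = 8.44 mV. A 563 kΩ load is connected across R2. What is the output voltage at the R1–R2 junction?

The load sits in parallel with R2, giving an effective lower resistance R2' = R2·R_L/(R2+R_L) = 39.52 kΩ.
Now apply the divider: V_out = 8.44 × 0.7468 = 6.303 mV.
(Unloaded it would be 6.42 mV; the load pulls it down.)

V_out ≈ 6.30 mV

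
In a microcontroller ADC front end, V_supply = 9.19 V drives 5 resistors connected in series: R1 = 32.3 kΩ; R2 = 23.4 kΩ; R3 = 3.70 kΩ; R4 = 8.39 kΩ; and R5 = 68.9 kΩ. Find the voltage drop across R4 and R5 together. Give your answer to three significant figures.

Series total: ΣR = 32.3 + 23.4 + 3.70 + 8.39 + 68.9 = 136.7 kΩ.
R_{R4..R5} = 8.39 + 68.9 = 77.29 kΩ.
By the voltage-divider rule, V = 9.19 × 77.29/136.7 = 5.196 V.

V ≈ 5.20 V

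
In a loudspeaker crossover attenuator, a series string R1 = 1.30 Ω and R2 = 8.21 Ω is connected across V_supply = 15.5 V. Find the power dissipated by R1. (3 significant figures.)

The common current is I = 15.5/9.510 = 1.630 A.
V(R1) = I·R = 2.119 V; P = V·I = 2.119 × 1.630 = 3.453 W.

P ≈ 3.45 W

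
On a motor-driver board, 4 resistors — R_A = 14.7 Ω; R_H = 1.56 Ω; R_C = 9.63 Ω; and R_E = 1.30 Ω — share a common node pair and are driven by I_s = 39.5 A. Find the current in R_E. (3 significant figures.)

Total conductance ΣG = 1/14.7 + 1/1.56 + 1/9.63 + 1/1.30 = 1.582 (units of 1/Ω).
By the current-divider rule, I = I_s · G_k/ΣG = 39.5 × 0.4862 = 19.20 A.

I ≈ 19.2 A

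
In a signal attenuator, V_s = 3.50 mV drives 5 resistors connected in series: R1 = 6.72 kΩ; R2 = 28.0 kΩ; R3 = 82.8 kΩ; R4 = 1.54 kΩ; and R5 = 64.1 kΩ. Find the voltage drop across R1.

Series total: ΣR = 6.72 + 28.0 + 82.8 + 1.54 + 64.1 = 183.2 kΩ.
V = V_s · R/ΣR = 3.50 × 0.03669 = 0.1284 mV.

V ≈ 0.128 mV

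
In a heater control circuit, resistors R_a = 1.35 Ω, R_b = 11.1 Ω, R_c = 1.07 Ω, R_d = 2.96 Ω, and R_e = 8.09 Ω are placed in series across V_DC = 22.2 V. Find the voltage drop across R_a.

V ≈ 1.22 V

ΣR = 1.35 + 11.1 + 1.07 + 2.96 + 8.09 = 24.57 Ω.
V = V_DC · R/ΣR = 22.2 × 0.05495 = 1.220 V.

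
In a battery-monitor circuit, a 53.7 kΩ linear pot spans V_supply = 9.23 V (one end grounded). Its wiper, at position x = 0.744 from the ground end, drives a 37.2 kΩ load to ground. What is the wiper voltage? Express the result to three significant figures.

V_out ≈ 5.39 V

The pot divides into 13.75 kΩ above the wiper and 39.95 kΩ below.
Lower segment in parallel with the load: 39.95 ‖ 37.2 = 19.26 kΩ.
Then V_out = V_supply · 19.26/(13.75 + 19.26) = 5.386 V.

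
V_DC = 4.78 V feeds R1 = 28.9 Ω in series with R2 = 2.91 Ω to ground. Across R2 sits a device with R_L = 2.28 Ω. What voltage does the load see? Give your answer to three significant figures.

The load sits in parallel with R2, giving an effective lower resistance R2' = R2·R_L/(R2+R_L) = 1.278 Ω.
Now apply the divider: V_out = 4.78 × 0.04236 = 0.2025 V.
(Unloaded it would be 0.437 V; the load pulls it down.)

V_out ≈ 0.202 V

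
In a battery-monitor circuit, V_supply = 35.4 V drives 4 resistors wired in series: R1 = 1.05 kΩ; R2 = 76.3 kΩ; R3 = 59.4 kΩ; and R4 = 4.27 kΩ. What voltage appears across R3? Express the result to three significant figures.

Series total: ΣR = 1.05 + 76.3 + 59.4 + 4.27 = 141.0 kΩ.
Voltage divider: V = V_supply · (59.40 / 141.0) = 35.4 × 0.4212 = 14.91 V.

V ≈ 14.9 V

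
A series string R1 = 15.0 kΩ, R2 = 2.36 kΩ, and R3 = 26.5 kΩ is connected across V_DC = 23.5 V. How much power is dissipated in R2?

P ≈ 0.678 mW

The common current is I = 23.5/43.86 = 0.5358 mA.
P = I²R = 0.2871 × 2.36 = 0.6775 mW.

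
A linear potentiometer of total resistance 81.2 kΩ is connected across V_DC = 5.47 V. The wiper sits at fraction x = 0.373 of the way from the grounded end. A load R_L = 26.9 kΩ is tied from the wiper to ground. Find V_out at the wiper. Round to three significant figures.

Lower segment x·R_p = 30.29 kΩ; upper segment (1−x)·R_p = 50.91 kΩ.
Lower segment in parallel with the load: 30.29 ‖ 26.9 = 14.25 kΩ.
Then V_out = V_DC · 14.25/(50.91 + 14.25) = 1.196 V.

V_out ≈ 1.20 V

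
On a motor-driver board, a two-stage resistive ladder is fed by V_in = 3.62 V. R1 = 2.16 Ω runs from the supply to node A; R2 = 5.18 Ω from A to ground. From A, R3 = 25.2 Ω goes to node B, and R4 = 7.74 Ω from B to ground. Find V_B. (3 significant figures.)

Node A sees R2 in parallel with the series input of stage 2, R3 + R4 = 32.94 Ω.
Effective lower resistance at A: R2 ‖ 32.94 = 4.476 Ω.
V_A = 3.62 × 4.476/(2.16 + 4.476) = 2.442 V.
V_B = V_A × 0.2350 = 0.5737 V.

V_B ≈ 0.574 V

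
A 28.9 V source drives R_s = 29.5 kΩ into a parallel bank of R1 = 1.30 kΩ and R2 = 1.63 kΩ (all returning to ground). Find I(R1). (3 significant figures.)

Equivalent of the parallel group: R_p = 0.7232 kΩ.
Node voltage V_A = V_DC · R_p/(R_s + R_p) = 28.9 × 0.02393 = 0.6915 V.
I(R1) = V_A / R1 = 0.6915/1.30 = 0.5320 mA.
(Equivalently: I_total = 0.9562 mA, then current-divider fraction G_k/ΣG = 0.5563.)

I ≈ 0.532 mA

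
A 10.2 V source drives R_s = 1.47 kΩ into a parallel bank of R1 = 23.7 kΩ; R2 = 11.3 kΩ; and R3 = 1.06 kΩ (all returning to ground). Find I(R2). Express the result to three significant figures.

Equivalent of the parallel group: R_p = 0.9310 kΩ.
V_A by voltage divider: V_A = 10.2 × 0.9310/(1.47 + 0.9310) = 3.955 V.
I(R2) = V_A / R2 = 3.955/11.3 = 0.3500 mA.

I ≈ 0.350 mA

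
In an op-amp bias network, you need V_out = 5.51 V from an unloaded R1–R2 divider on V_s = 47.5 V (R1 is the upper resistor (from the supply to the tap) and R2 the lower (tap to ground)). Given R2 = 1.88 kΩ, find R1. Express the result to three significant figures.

Required fraction k = V_out/V_s = 0.1160.
R1 = R2·(1/k − 1) = 1.88 × 7.621 = 14.33 kΩ.

R1 ≈ 14.3 kΩ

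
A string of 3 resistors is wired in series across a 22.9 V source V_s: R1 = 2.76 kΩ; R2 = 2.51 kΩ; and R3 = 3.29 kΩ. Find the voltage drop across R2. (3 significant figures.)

Series total: ΣR = 2.76 + 2.51 + 3.29 = 8.560 kΩ.
V = V_s · R/ΣR = 22.9 × 0.2932 = 6.715 V.

V ≈ 6.71 V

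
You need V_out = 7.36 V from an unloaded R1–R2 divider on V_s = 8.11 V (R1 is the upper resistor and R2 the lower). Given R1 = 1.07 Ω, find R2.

R2 ≈ 10.5 Ω

Required fraction k = V_out/V_s = 0.9075.
R2 = R1 · 0.9075/(1 − 0.9075) = 10.50 Ω.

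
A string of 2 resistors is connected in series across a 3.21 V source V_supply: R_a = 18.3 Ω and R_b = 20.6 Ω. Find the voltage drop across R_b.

V ≈ 1.70 V

Total series resistance ΣR = 18.3 + 20.6 = 38.90 Ω.
V = V_supply · R/ΣR = 3.21 × 0.5296 = 1.700 V.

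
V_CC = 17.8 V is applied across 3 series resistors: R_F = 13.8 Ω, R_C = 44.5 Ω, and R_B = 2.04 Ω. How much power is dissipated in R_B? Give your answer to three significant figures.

P ≈ 0.178 W

The common current is I = 17.8/60.34 = 0.2950 A.
P(R_B) = I²·R_B = (0.2950)² × 2.04 = 0.1775 W.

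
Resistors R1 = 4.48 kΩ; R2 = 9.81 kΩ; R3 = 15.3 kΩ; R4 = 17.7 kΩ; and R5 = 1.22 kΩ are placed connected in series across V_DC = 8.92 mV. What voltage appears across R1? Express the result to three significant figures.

V ≈ 0.824 mV

Series total: ΣR = 4.48 + 9.81 + 15.3 + 17.7 + 1.22 = 48.51 kΩ.
By the voltage-divider rule, V = 8.92 × 4.480/48.51 = 0.8238 mV.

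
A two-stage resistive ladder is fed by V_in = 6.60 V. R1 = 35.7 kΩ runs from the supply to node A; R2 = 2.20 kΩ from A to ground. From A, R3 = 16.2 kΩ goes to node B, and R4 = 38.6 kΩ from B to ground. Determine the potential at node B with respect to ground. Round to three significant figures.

Looking into the second stage from A: R3 + R4 = 54.80 kΩ appears in parallel with R2.
Effective lower resistance at A: R2 ‖ 54.80 = 2.115 kΩ.
So V_A = 6.60 × 0.05593 = 0.3692 V.
V_B = V_A × 0.7044 = 0.2600 V.

V_B ≈ 0.260 V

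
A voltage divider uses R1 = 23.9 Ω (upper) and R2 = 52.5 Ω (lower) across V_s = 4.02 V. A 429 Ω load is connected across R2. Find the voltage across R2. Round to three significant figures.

The load sits in parallel with R2, giving an effective lower resistance R2' = R2·R_L/(R2+R_L) = 46.78 Ω.
Then V_out = V_s · R2'/(R1 + R2') = 4.02 × 46.78/70.68 = 2.661 V.

V_out ≈ 2.66 V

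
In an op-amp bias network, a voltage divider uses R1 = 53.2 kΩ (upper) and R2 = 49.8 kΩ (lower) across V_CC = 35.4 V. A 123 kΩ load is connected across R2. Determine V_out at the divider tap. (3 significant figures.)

V_out ≈ 14.2 V

First combine the lower leg with the load: R2 ‖ R_L = 35.45 kΩ.
Then V_out = V_CC · R2'/(R1 + R2') = 35.4 × 35.45/88.65 = 14.16 V.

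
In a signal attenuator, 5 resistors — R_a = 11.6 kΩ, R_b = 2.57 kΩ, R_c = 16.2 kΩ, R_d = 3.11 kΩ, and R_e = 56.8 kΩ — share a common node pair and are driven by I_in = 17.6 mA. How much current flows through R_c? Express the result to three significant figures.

Total conductance ΣG = 1/11.6 + 1/2.57 + 1/16.2 + 1/3.11 + 1/56.8 = 0.8762 (units of 1/kΩ).
R_c takes the fraction G_k/ΣG = 0.06173/0.8762 = 0.07045, so I = 17.6 × 0.07045 = 1.240 mA.

I ≈ 1.24 mA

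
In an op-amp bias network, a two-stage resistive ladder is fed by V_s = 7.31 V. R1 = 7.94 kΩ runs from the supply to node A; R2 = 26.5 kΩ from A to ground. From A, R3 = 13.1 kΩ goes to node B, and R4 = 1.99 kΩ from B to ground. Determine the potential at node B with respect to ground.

V_B ≈ 0.528 V

Looking into the second stage from A: R3 + R4 = 15.09 kΩ appears in parallel with R2.
Effective lower resistance at A: R2 ‖ 15.09 = 9.615 kΩ.
First divider: V_A = V_s · 9.615/(7.94 + 9.615) = 4.004 V.
V_B = V_A × 0.1319 = 0.5280 V.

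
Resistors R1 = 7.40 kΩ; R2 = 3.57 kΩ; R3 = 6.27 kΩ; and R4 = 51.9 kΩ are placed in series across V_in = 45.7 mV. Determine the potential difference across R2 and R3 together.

ΣR = 7.40 + 3.57 + 6.27 + 51.9 = 69.14 kΩ.
R_{R2..R3} = 3.57 + 6.27 = 9.840 kΩ.
By the voltage-divider rule, V = 45.7 × 9.840/69.14 = 6.504 mV.

V ≈ 6.50 mV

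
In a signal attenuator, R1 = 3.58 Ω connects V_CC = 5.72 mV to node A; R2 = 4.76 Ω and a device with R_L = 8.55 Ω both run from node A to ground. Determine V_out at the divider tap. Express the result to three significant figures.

V_out ≈ 2.63 mV

R2 ‖ R_L = (4.76 × 8.55)/(4.76 + 8.55) = 3.058 Ω.
Voltage divider with the loaded lower leg: V_out = 5.72 × 3.058/(3.58 + 3.058) = 5.72 × 0.4607 = 2.635 mV.
(Unloaded it would be 3.26 mV; the load pulls it down.)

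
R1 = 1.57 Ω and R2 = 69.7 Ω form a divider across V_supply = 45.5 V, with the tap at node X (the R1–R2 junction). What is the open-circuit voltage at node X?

V_th is the unloaded tap voltage: V_supply · R2/(R1+R2) = 45.5 × 0.9780 = 44.50 V.

V_th ≈ 44.5 V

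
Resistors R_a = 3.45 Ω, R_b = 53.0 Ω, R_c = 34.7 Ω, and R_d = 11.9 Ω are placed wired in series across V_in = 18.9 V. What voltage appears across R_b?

V ≈ 9.72 V

ΣR = 3.45 + 53.0 + 34.7 + 11.9 = 103.0 Ω.
Voltage divider: V = V_in · (53.00 / 103.0) = 18.9 × 0.5143 = 9.721 V.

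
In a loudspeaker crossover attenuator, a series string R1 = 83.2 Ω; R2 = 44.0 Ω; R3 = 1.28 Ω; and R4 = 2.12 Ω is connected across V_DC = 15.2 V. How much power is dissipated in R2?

P ≈ 0.596 W

Series current I = V_DC/ΣR = 15.2/130.6 = 0.1164 A.
P(R2) = I²·R2 = (0.1164)² × 44.0 = 0.5960 W.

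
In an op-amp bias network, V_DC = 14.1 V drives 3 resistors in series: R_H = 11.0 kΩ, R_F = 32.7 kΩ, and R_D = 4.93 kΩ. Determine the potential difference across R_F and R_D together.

Series total: ΣR = 11.0 + 32.7 + 4.93 = 48.63 kΩ.
R_{R_F..R_D} = 32.7 + 4.93 = 37.63 kΩ.
Voltage divider: V = V_DC · (37.63 / 48.63) = 14.1 × 0.7738 = 10.91 V.

V ≈ 10.9 V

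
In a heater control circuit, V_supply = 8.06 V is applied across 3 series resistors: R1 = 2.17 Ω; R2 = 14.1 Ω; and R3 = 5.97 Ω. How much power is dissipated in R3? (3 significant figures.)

ΣR = 22.24 Ω → I = 8.06/22.24 = 0.3624 A.
P = I²R = 0.1313 × 5.97 = 0.7841 W.

P ≈ 0.784 W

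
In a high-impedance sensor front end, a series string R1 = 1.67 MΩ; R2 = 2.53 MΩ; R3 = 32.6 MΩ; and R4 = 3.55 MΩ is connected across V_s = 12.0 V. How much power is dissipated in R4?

ΣR = 40.35 MΩ → I = 12.0/40.35 = 0.2974 µA.
V(R4) = I·R = 1.056 V; P = V·I = 1.056 × 0.2974 = 0.3140 µW.

P ≈ 0.314 µW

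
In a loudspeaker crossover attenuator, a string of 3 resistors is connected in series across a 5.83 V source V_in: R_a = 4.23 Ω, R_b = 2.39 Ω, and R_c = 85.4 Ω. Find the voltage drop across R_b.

V ≈ 0.151 V

Total series resistance ΣR = 4.23 + 2.39 + 85.4 = 92.02 Ω.
Voltage divider: V = V_in · (2.390 / 92.02) = 5.83 × 0.02597 = 0.1514 V.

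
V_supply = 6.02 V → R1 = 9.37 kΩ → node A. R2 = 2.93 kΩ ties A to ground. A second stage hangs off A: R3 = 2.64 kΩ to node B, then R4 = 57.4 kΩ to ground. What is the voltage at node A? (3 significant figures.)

V_A ≈ 1.38 V

Node A sees R2 in parallel with the series input of stage 2, R3 + R4 = 60.04 kΩ.
Effective lower resistance at A: R2 ‖ 60.04 = 2.794 kΩ.
First divider: V_A = V_supply · 2.794/(9.37 + 2.794) = 1.383 V.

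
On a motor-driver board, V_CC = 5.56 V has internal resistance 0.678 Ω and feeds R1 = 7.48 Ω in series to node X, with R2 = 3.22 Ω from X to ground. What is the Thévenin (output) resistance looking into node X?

R_th ≈ 2.31 Ω

R1' = 0.678 + 7.48 = 8.158 Ω (source resistance + R1).
With V_CC suppressed (replaced by a short), R_th = R1' ‖ R2 = (8.158 × 3.22)/(8.158 + 3.22) = 2.309 Ω.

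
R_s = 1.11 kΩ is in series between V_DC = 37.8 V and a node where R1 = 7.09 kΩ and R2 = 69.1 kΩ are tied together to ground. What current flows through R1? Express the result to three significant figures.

Equivalent of the parallel group: R_p = 6.430 kΩ.
V_A = 37.8 × 6.430/7.540 = 32.24 V.
Branch current I = V_A/R1 = 32.24/7.09 = 4.547 mA.

I ≈ 4.55 mA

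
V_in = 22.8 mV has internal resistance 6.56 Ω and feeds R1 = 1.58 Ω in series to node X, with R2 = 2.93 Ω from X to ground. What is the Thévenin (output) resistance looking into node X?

R1' = 6.56 + 1.58 = 8.140 Ω (source resistance + R1).
With V_in suppressed (replaced by a short), R_th = R1' ‖ R2 = (8.140 × 2.93)/(8.140 + 2.93) = 2.154 Ω.

R_th ≈ 2.15 Ω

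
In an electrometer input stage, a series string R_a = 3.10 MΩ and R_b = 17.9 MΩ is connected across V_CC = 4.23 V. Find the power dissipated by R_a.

P ≈ 0.126 µW

Series current I = V_CC/ΣR = 4.23/21.00 = 0.2014 µA.
P = I²R = 0.04057 × 3.10 = 0.1258 µW.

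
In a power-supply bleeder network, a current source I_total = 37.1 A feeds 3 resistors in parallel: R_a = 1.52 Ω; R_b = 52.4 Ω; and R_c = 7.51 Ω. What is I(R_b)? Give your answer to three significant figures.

I ≈ 0.874 A

Conductances: ΣG = 1/1.52 + 1/52.4 + 1/7.51 = 0.8101 (1/Ω).
By the current-divider rule, I = I_total · G_k/ΣG = 37.1 × 0.02356 = 0.8739 A.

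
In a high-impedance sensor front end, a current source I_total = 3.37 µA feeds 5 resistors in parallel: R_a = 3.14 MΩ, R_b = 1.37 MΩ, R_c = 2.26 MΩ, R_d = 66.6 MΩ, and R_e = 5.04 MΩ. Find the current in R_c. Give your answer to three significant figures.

I ≈ 0.875 µA

Total conductance ΣG = 1/3.14 + 1/1.37 + 1/2.26 + 1/66.6 + 1/5.04 = 1.704 (units of 1/MΩ).
By the current-divider rule, I = I_total · G_k/ΣG = 3.37 × 0.2596 = 0.8749 µA.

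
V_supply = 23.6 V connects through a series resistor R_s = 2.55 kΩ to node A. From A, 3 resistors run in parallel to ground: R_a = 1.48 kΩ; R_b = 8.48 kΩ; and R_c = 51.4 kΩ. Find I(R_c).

I ≈ 0.149 mA

Combine the parallel branches: R_p = (1/1.48 + 1/8.48 + 1/51.4)⁻¹ = 1.230 kΩ.
Node voltage V_A = V_supply · R_p/(R_s + R_p) = 23.6 × 0.3254 = 7.679 V.
I(R_c) = V_A / R_c = 7.679/51.4 = 0.1494 mA.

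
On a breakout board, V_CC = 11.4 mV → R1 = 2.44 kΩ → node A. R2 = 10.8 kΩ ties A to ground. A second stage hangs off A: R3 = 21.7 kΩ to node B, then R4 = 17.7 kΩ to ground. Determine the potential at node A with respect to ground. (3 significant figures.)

Looking into the second stage from A: R3 + R4 = 39.40 kΩ appears in parallel with R2.
Effective lower resistance at A: R2 ‖ 39.40 = 8.476 kΩ.
V_A = 11.4 × 8.476/(2.44 + 8.476) = 8.852 mV.

V_A ≈ 8.85 mV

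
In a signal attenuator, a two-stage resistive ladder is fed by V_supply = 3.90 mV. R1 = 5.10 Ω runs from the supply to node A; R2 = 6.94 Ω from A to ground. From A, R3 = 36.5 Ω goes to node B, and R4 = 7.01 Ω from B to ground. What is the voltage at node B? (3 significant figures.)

V_B ≈ 0.339 mV

Looking into the second stage from A: R3 + R4 = 43.51 Ω appears in parallel with R2.
Effective lower resistance at A: R2 ‖ 43.51 = 5.985 Ω.
So V_A = 3.90 × 0.5399 = 2.106 mV.
Stage 2 is unloaded, so V_B = V_A · R4/(R3+R4) = 2.106 × 7.01/43.51 = 0.3393 mV.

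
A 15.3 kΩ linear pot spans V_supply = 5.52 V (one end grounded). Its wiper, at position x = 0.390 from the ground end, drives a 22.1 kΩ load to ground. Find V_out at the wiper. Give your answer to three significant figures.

Split the track: R_lower = x·R_p = 5.967 kΩ, R_upper = (1−x)·R_p = 9.333 kΩ.
(x·R_p) ‖ R_L = 4.698 kΩ.
Then V_out = V_supply · 4.698/(9.333 + 4.698) = 1.848 V.

V_out ≈ 1.85 V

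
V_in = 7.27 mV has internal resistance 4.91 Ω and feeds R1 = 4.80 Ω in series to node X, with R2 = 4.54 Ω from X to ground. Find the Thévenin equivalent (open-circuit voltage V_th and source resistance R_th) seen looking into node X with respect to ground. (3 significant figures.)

R1' = 4.91 + 4.80 = 9.710 Ω (source resistance + R1).
Open-circuit (no load on X): V_th = V_in · R2/(R1' + R2) = 7.27 × 4.54/(9.710 + 4.54) = 2.316 mV.
Looking into X with the source shorted: R_th = R1'·R2/(R1'+R2) = 9.710 × 4.54/14.25 = 3.094 Ω.

V_th ≈ 2.32 mV, R_th ≈ 3.09 Ω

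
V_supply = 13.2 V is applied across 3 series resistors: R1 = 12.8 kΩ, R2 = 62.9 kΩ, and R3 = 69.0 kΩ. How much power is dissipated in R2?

P ≈ 0.523 mW

ΣR = 144.7 kΩ → I = 13.2/144.7 = 0.09122 mA.
P(R2) = I²·R2 = (0.09122)² × 62.9 = 0.5234 mW.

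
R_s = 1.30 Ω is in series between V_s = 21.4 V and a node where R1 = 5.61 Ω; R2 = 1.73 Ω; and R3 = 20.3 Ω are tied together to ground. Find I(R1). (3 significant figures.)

I ≈ 1.86 A

Parallel bank: R_p = 1/(1/5.61 + 1/1.73 + 1/20.3) = 1.241 Ω.
Node voltage V_A = V_s · R_p/(R_s + R_p) = 21.4 × 0.4885 = 10.45 V.
Branch current I = V_A/R1 = 10.45/5.61 = 1.863 A.
(Equivalently: I_total = 8.421 A, then current-divider fraction G_k/ΣG = 0.2213.)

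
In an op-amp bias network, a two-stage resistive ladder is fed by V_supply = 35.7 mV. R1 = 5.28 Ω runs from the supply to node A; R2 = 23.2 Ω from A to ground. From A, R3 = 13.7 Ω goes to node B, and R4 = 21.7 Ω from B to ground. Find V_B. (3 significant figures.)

Node A sees R2 in parallel with the series input of stage 2, R3 + R4 = 35.40 Ω.
Effective lower resistance at A: R2 ‖ 35.40 = 14.02 Ω.
So V_A = 35.7 × 0.7264 = 25.93 mV.
Then the unloaded second divider: V_B = V_A × R4/(R3+R4) = 25.93 × 0.6130 = 15.90 mV.

V_B ≈ 15.9 mV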